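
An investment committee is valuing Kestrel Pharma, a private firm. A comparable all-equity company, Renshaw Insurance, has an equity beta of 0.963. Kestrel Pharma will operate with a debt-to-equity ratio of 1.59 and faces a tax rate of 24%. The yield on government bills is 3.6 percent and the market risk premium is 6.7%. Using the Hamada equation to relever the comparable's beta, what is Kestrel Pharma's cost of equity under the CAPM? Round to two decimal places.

β_L = β_U × [1 + (1 − t)(D/E)] = 0.963 × [1 + (1 − 0.24) × 1.59]
    = 0.963 × [1 + 0.76 × 1.59] = 0.963 × 2.2084 = 2.1267
E(R) = R_f + β_L × MRP = 3.6% + 2.1267 × 6.7% = 17.85%

17.85%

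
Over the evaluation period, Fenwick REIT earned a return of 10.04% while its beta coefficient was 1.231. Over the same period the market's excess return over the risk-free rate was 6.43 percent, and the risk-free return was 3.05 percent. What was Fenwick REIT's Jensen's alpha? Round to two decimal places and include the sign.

CAPM benchmark = R_f + β(R_m − R_f) = 3.05% + 1.231 × 6.43% = 10.96533%
α = actual − benchmark = 10.04% − 10.96533% = -0.93%

-0.93%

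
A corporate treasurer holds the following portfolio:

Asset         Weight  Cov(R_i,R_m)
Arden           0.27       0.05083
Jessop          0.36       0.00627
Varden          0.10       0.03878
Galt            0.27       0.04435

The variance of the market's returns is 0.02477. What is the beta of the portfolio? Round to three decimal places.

β_Arden = 0.05083 / 0.02477 = 2.0521
β_Jessop = 0.00627 / 0.02477 = 0.2531
β_Varden = 0.03878 / 0.02477 = 1.5656
β_Galt = 0.04435 / 0.02477 = 1.7905
β_P = Σ w_i β_i = 0.27×2.0521 + 0.36×0.2531 + 0.10×1.5656 + 0.27×1.7905 = 1.2852

1.285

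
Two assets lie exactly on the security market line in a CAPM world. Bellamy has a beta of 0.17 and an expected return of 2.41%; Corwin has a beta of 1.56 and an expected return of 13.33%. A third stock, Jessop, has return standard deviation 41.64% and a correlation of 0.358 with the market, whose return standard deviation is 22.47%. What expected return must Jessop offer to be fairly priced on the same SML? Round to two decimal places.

6.29%

MRP = (13.33% − 2.41%) / (1.56 − 0.17) = 7.8561%
R_f = 2.41% − 0.17 × 7.8561% = 1.0745%
β_Jessop = ρ·σ_i/σ_m = 0.358 × 41.64 / 22.47 = 0.6634
E(R_Jessop) = R_f + β × MRP = 1.0745% + 0.6634 × 7.8561% = 6.29%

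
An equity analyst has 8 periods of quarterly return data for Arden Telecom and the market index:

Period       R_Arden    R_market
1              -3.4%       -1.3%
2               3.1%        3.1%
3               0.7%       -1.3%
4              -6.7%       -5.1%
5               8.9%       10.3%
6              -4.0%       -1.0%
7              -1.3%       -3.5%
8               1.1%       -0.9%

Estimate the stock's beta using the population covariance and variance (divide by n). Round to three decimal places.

0.921

Mean R_i = (-3.4 + 3.1 + 0.7 − 6.7 + 8.9 − 4.0 − 1.3 + 1.1) / 8 = -0.2000%
Mean R_m = (-1.3 + 3.1 − 1.3 − 5.1 + 10.3 − 1.0 − 3.5 − 0.9) / 8 = 0.0375%
Σ(R_i − R̄_i)(R_m − R̄_m) = 146.5800  ⇒  Cov = 146.5800 / 8 = 18.3225
Σ(R_m − R̄_m)² = 159.1388  ⇒  Var(R_m) = 159.1388 / 8 = 19.8924
β = Cov / Var(R_m) = 18.3225 / 19.8924 = 0.9211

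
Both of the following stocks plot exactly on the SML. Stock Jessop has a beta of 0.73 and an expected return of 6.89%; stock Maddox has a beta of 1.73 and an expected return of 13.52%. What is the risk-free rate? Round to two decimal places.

Both satisfy E(R) = R_f + β·MRP, so the slope of the SML is
MRP = (13.52% − 6.89%) / (1.73 − 0.73) = 6.63% / 1.00 = 6.6300%
R_f = E(R_Jessop) − β_Jessop·MRP = 6.89% − 0.73 × 6.6300% = 2.0501%

2.05%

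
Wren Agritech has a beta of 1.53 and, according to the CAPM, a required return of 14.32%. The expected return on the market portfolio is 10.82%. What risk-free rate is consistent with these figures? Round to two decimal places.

E(R) = R_f + β(E(R_m) − R_f) = R_f(1 − β) + β·E(R_m)
14.32% = R_f × (1 − 1.53) + 1.53 × 10.82%
14.32% = R_f × -0.53 + 16.5546%
R_f = (14.32% − 16.5546%) / -0.53 = 4.22%

4.22%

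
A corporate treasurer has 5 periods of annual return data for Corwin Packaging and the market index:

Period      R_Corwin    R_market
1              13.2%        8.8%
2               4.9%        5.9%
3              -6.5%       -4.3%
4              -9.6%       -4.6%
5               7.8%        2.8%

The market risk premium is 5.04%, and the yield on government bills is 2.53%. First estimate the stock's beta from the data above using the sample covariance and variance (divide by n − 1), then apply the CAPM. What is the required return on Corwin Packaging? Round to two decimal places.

10.25%

Mean R_i = (13.2 + 4.9 − 6.5 − 9.6 + 7.8) / 5 = 1.9600%
Mean R_m = (8.8 + 5.9 − 4.3 − 4.6 + 2.8) / 5 = 1.7200%
Σ(R_i − R̄_i)(R_m − R̄_m) = 222.1640  ⇒  Cov = 222.1640 / 4 = 55.5410
Σ(R_m − R̄_m)² = 144.9480  ⇒  Var(R_m) = 144.9480 / 4 = 36.2370
β = Cov / Var(R_m) = 55.5410 / 36.2370 = 1.5327
E(R) = R_f + β × MRP = 2.53% + 1.5327 × 5.04% = 10.25%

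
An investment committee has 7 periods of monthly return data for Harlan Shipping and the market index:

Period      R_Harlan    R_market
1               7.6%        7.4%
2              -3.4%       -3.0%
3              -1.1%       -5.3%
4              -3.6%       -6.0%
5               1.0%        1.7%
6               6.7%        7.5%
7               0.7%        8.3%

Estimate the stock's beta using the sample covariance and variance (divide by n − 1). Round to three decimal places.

0.582

Mean R_i = (7.6 − 3.4 − 1.1 − 3.6 + 1.0 + 6.7 + 0.7) / 7 = 1.1286%
Mean R_m = (7.4 − 3.0 − 5.3 − 6.0 + 1.7 + 7.5 + 8.3) / 7 = 1.5143%
Σ(R_i − R̄_i)(R_m − R̄_m) = 139.6671  ⇒  Cov = 139.6671 / 6 = 23.2779
Σ(R_m − R̄_m)² = 239.8286  ⇒  Var(R_m) = 239.8286 / 6 = 39.9714
β = Cov / Var(R_m) = 23.2779 / 39.9714 = 0.5824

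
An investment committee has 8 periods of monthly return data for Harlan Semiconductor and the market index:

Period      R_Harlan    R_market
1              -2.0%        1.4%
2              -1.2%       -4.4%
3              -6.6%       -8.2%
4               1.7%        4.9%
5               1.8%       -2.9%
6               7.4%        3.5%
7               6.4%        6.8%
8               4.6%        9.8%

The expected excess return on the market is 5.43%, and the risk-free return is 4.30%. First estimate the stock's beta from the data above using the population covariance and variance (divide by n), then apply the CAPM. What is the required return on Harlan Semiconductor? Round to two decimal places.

Mean R_i = (-2.0 − 1.2 − 6.6 + 1.7 + 1.8 + 7.4 + 6.4 + 4.6) / 8 = 1.5125%
Mean R_m = (1.4 − 4.4 − 8.2 + 4.9 − 2.9 + 3.5 + 6.8 + 9.8) / 8 = 1.3625%
Σ(R_i − R̄_i)(R_m − R̄_m) = 157.7238  ⇒  Cov = 157.7238 / 8 = 19.7155
Σ(R_m − R̄_m)² = 260.6588  ⇒  Var(R_m) = 260.6588 / 8 = 32.5824
β = Cov / Var(R_m) = 19.7155 / 32.5824 = 0.6051
E(R) = R_f + β × MRP = 4.30% + 0.6051 × 5.43% = 7.59%

7.59%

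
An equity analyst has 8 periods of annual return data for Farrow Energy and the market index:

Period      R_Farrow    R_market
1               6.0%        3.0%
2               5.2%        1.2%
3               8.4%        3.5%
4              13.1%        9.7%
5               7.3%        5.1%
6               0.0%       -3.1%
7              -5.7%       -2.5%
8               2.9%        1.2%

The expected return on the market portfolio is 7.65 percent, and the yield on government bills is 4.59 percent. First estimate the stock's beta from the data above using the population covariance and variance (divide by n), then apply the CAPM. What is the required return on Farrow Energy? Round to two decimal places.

Mean R_i = (6.0 + 5.2 + 8.4 + 13.1 + 7.3 + 0.0 − 5.7 + 2.9) / 8 = 4.6500%
Mean R_m = (3.0 + 1.2 + 3.5 + 9.7 + 5.1 − 3.1 − 2.5 + 1.2) / 8 = 2.2625%
Σ(R_i − R̄_i)(R_m − R̄_m) = 151.5050  ⇒  Cov = 151.5050 / 8 = 18.9381
Σ(R_m − R̄_m)² = 119.1388  ⇒  Var(R_m) = 119.1388 / 8 = 14.8924
β = Cov / Var(R_m) = 18.9381 / 14.8924 = 1.2717
MRP = 7.65% − 4.59% = 3.06%
E(R) = R_f + β × MRP = 4.59% + 1.2717 × 3.06% = 8.48%

8.48%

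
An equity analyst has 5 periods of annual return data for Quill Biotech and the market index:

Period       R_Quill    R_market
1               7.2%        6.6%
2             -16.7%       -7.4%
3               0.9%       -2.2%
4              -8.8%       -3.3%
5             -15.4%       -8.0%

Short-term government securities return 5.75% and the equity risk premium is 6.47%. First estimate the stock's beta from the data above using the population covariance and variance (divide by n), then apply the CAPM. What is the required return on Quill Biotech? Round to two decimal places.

Mean R_i = (7.2 − 16.7 + 0.9 − 8.8 − 15.4) / 5 = -6.5600%
Mean R_m = (6.6 − 7.4 − 2.2 − 3.3 − 8.0) / 5 = -2.8600%
Σ(R_i − R̄_i)(R_m − R̄_m) = 227.5520  ⇒  Cov = 227.5520 / 5 = 45.5104
Σ(R_m − R̄_m)² = 137.1520  ⇒  Var(R_m) = 137.1520 / 5 = 27.4304
β = Cov / Var(R_m) = 45.5104 / 27.4304 = 1.6591
E(R) = R_f + β × MRP = 5.75% + 1.6591 × 6.47% = 16.48%

16.48%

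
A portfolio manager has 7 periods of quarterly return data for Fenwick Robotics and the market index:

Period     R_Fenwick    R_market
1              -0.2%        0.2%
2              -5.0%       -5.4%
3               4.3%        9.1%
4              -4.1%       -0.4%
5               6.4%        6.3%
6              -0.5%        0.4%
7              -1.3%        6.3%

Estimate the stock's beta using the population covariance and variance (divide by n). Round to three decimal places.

0.658

Mean R_i = (-0.2 − 5.0 + 4.3 − 4.1 + 6.4 − 0.5 − 1.3) / 7 = -0.0571%
Mean R_m = (0.2 − 5.4 + 9.1 − 0.4 + 6.3 + 0.4 + 6.3) / 7 = 2.3571%
Σ(R_i − R̄_i)(R_m − R̄_m) = 100.6029  ⇒  Cov = 100.6029 / 7 = 14.3718
Σ(R_m − R̄_m)² = 152.8171  ⇒  Var(R_m) = 152.8171 / 7 = 21.8310
β = Cov / Var(R_m) = 14.3718 / 21.8310 = 0.6583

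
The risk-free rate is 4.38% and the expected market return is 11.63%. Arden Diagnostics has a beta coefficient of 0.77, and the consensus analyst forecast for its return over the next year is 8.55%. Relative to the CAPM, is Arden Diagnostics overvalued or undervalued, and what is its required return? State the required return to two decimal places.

Overvalued; required return 9.96%

MRP = 11.63% − 4.38% = 7.25%
Required return = R_f + β·MRP = 4.38% + 0.77 × 7.25% = 9.96%
Forecast 8.55% < required 9.96% → the stock plots below the SML → overvalued.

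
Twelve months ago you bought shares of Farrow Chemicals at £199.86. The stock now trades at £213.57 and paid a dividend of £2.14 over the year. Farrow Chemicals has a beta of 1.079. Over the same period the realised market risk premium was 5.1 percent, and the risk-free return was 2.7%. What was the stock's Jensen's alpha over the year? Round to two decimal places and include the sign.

Realised HPR = (P1 + D1 − P0) / P0 = (213.57 + 2.14 − 199.86) / 199.86 = 15.85 / 199.86 = 7.9306%
CAPM required = R_f + β·MRP = 2.7% + 1.079 × 5.1% = 8.2029%
α = realised − required = 7.9306% − 8.2029% = -0.27%

-0.27%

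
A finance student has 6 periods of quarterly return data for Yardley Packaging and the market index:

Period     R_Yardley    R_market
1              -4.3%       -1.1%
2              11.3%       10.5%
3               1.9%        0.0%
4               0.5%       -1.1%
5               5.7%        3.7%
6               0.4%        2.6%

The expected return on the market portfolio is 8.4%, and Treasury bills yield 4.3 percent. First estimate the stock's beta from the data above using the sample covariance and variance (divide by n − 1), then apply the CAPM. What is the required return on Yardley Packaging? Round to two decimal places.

Mean R_i = (-4.3 + 11.3 + 1.9 + 0.5 + 5.7 + 0.4) / 6 = 2.5833%
Mean R_m = (-1.1 + 10.5 + 0.0 − 1.1 + 3.7 + 2.6) / 6 = 2.4333%
Σ(R_i − R̄_i)(R_m − R̄_m) = 107.2433  ⇒  Cov = 107.2433 / 5 = 21.4487
Σ(R_m − R̄_m)² = 97.5933  ⇒  Var(R_m) = 97.5933 / 5 = 19.5187
β = Cov / Var(R_m) = 21.4487 / 19.5187 = 1.0989
MRP = 8.4% − 4.3% = 4.10%
E(R) = R_f + β × MRP = 4.3% + 1.0989 × 4.1% = 8.81%

8.81%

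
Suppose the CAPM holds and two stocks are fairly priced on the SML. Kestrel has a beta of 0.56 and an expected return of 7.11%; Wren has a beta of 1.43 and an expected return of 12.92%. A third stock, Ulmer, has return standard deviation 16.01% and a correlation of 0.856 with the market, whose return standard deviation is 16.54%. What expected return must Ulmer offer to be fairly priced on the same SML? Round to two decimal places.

8.90%

MRP = (12.92% − 7.11%) / (1.43 − 0.56) = 6.6782%
R_f = 7.11% − 0.56 × 6.6782% = 3.3702%
β_Ulmer = ρ·σ_i/σ_m = 0.856 × 16.01 / 16.54 = 0.8286
E(R_Ulmer) = R_f + β × MRP = 3.3702% + 0.8286 × 6.6782% = 8.90%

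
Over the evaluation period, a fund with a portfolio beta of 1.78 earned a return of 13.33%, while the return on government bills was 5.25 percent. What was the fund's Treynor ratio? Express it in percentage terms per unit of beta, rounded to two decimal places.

Treynor = (R_P − R_f) / β_P = (13.33% − 5.25%) / 1.7800 = 8.08% / 1.7800 = 4.54%

4.54%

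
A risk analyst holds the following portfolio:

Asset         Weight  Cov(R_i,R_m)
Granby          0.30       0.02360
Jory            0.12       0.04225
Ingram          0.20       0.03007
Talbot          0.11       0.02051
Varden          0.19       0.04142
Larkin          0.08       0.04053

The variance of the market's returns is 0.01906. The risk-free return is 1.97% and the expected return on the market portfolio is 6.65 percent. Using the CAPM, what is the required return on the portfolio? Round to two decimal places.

9.71%

β_Granby = 0.02360 / 0.01906 = 1.2382
β_Jory = 0.04225 / 0.01906 = 2.2167
β_Ingram = 0.03007 / 0.01906 = 1.5776
β_Talbot = 0.02051 / 0.01906 = 1.0761
β_Varden = 0.04142 / 0.01906 = 2.1731
β_Larkin = 0.04053 / 0.01906 = 2.1264
β_P = Σ w_i β_i = 0.30×1.2382 + 0.12×2.2167 + 0.20×1.5776 + 0.11×1.0761 + 0.19×2.1731 + 0.08×2.1264 = 1.6544
MRP = 6.65% − 1.97% = 4.68%
E(R_P) = R_f + β_P × MRP = 1.97% + 1.6544 × 4.68% = 9.71%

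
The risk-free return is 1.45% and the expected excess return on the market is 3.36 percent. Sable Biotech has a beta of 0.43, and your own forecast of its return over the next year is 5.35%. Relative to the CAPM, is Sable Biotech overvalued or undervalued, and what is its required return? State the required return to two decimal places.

Required return = R_f + β·MRP = 1.45% + 0.43 × 3.36% = 2.89%
Forecast 5.35% > required 2.89% → the stock plots above the SML → undervalued.

Undervalued; required return 2.89%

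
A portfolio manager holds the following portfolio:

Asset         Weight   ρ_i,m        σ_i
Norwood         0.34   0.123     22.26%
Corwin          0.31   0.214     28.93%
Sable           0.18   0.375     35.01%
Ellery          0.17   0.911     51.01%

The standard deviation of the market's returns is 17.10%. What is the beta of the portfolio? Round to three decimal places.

0.767

β_Norwood = 0.123 × 22.26% / 17.10% = 0.1601
β_Corwin = 0.214 × 28.93% / 17.10% = 0.3620
β_Sable = 0.375 × 35.01% / 17.10% = 0.7678
β_Ellery = 0.911 × 51.01% / 17.10% = 2.7176
β_P = Σ w_i β_i = 0.34×0.1601 + 0.31×0.3620 + 0.18×0.7678 + 0.17×2.7176 = 0.7669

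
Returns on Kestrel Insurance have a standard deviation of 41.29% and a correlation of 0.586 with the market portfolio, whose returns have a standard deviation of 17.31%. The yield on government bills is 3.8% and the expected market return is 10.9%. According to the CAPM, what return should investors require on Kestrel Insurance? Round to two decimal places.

β = ρ × σ_i / σ_m = 0.586 × 41.29% / 17.31% = 1.3978
MRP = 10.9% − 3.8% = 7.10%
E(R) = 3.8% + 1.3978 × 7.1% = 13.72%

13.72%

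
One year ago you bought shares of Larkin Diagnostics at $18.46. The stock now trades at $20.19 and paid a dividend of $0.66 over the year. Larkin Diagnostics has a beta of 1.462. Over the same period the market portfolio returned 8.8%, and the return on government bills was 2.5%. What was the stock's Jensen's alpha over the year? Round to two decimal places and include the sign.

+1.24%

Realised HPR = (P1 + D1 − P0) / P0 = (20.19 + 0.66 − 18.46) / 18.46 = 2.39 / 18.46 = 12.9469%
MRP = 8.8% − 2.5% = 6.30%
CAPM required = R_f + β·MRP = 2.5% + 1.462 × 6.3% = 11.7106%
α = realised − required = 12.9469% − 11.7106% = +1.24%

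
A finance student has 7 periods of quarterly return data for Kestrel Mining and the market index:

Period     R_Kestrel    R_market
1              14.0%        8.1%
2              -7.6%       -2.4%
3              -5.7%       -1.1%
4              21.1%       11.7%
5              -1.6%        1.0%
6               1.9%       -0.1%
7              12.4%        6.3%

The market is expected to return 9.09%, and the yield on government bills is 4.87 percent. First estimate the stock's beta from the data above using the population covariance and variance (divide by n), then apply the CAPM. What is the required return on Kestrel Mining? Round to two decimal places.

13.38%

Mean R_i = (14.0 − 7.6 − 5.7 + 21.1 − 1.6 + 1.9 + 12.4) / 7 = 4.9286%
Mean R_m = (8.1 − 2.4 − 1.1 + 11.7 + 1.0 − 0.1 + 6.3) / 7 = 3.3571%
Σ(R_i − R̄_i)(R_m − R̄_m) = 345.2886  ⇒  Cov = 345.2886 / 7 = 49.3269
Σ(R_m − R̄_m)² = 171.2771  ⇒  Var(R_m) = 171.2771 / 7 = 24.4682
β = Cov / Var(R_m) = 49.3269 / 24.4682 = 2.0160
MRP = 9.09% − 4.87% = 4.22%
E(R) = R_f + β × MRP = 4.87% + 2.0160 × 4.22% = 13.38%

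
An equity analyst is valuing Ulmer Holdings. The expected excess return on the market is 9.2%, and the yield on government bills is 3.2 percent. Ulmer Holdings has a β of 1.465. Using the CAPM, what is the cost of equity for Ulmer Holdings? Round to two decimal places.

16.68%

E(R) = R_f + β × MRP = 3.2% + 1.465 × 9.2% = 16.68%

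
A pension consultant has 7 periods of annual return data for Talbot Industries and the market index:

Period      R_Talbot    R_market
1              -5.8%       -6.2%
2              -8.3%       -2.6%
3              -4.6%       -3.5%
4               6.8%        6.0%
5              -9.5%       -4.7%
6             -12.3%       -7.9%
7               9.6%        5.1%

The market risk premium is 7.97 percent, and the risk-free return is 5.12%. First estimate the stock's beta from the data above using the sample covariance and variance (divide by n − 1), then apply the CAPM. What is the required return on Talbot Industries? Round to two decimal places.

Mean R_i = (-5.8 − 8.3 − 4.6 + 6.8 − 9.5 − 12.3 + 9.6) / 7 = -3.4429%
Mean R_m = (-6.2 − 2.6 − 3.5 + 6.0 − 4.7 − 7.9 + 5.1) / 7 = -1.9714%
Σ(R_i − R̄_i)(R_m − R̄_m) = 257.7086  ⇒  Cov = 257.7086 / 6 = 42.9514
Σ(R_m − R̄_m)² = 176.7543  ⇒  Var(R_m) = 176.7543 / 6 = 29.4591
β = Cov / Var(R_m) = 42.9514 / 29.4591 = 1.4580
E(R) = R_f + β × MRP = 5.12% + 1.4580 × 7.97% = 16.74%

16.74%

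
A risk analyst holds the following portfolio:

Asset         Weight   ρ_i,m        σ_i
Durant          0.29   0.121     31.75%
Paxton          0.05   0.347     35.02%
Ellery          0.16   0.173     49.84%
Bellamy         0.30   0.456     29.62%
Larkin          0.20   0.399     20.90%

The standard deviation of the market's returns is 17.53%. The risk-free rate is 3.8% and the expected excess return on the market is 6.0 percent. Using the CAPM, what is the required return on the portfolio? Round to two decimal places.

β_Durant = 0.121 × 31.75% / 17.53% = 0.2192
β_Paxton = 0.347 × 35.02% / 17.53% = 0.6932
β_Ellery = 0.173 × 49.84% / 17.53% = 0.4919
β_Bellamy = 0.456 × 29.62% / 17.53% = 0.7705
β_Larkin = 0.399 × 20.90% / 17.53% = 0.4757
β_P = Σ w_i β_i = 0.29×0.2192 + 0.05×0.6932 + 0.16×0.4919 + 0.30×0.7705 + 0.20×0.4757 = 0.5032
E(R_P) = R_f + β_P × MRP = 3.8% + 0.5032 × 6.0% = 6.82%

6.82%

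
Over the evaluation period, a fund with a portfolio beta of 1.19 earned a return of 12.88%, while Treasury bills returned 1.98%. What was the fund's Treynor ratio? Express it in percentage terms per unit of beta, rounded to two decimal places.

9.16%

Treynor = (R_P − R_f) / β_P = (12.88% − 1.98%) / 1.1900 = 10.90% / 1.1900 = 9.16%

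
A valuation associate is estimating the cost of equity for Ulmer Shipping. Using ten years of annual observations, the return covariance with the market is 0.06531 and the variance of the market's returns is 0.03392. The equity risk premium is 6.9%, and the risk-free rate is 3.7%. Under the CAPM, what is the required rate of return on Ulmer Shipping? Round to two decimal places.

16.99%

β = Cov(R_i, R_m) / Var(R_m) = 0.06531 / 0.03392 = 1.9254
E(R) = R_f + β × MRP = 3.7% + 1.9254 × 6.9% = 16.99%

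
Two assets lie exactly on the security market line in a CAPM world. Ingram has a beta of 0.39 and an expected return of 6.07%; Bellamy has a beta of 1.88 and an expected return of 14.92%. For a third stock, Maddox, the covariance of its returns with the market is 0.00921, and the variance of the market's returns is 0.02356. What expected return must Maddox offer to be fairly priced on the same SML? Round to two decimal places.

MRP = (14.92% − 6.07%) / (1.88 − 0.39) = 5.9396%
R_f = 6.07% − 0.39 × 5.9396% = 3.7536%
β_Maddox = Cov / Var(R_m) = 0.00921 / 0.02356 = 0.3909
E(R_Maddox) = R_f + β × MRP = 3.7536% + 0.3909 × 5.9396% = 6.08%

6.08%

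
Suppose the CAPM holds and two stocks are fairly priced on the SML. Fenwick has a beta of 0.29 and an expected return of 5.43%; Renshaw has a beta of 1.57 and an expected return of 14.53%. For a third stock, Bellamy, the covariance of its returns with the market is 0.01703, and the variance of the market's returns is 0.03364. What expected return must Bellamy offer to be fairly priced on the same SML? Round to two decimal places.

MRP = (14.53% − 5.43%) / (1.57 − 0.29) = 7.1094%
R_f = 5.43% − 0.29 × 7.1094% = 3.3683%
β_Bellamy = Cov / Var(R_m) = 0.01703 / 0.03364 = 0.5062
E(R_Bellamy) = R_f + β × MRP = 3.3683% + 0.5062 × 7.1094% = 6.97%

6.97%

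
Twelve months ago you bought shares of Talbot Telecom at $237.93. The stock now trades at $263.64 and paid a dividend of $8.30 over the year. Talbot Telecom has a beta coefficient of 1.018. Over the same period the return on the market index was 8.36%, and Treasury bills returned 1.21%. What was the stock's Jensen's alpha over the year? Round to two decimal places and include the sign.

Realised HPR = (P1 + D1 − P0) / P0 = (263.64 + 8.30 − 237.93) / 237.93 = 34.01 / 237.93 = 14.2941%
MRP = 8.36% − 1.21% = 7.15%
CAPM required = R_f + β·MRP = 1.21% + 1.018 × 7.15% = 8.48870%
α = realised − required = 14.2941% − 8.48870% = +5.81%

+5.81%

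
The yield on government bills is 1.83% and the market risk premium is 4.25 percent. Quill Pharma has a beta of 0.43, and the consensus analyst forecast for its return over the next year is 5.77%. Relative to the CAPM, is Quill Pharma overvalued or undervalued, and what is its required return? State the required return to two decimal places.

Required return = R_f + β·MRP = 1.83% + 0.43 × 4.25% = 3.66%
Forecast 5.77% > required 3.66% → the stock plots above the SML → undervalued.

Undervalued; required return 3.66%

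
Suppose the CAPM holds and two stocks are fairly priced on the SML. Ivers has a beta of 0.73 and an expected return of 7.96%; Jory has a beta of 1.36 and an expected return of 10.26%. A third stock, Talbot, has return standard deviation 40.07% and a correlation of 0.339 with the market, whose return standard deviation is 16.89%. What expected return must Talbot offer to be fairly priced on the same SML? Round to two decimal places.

8.23%

MRP = (10.26% − 7.96%) / (1.36 − 0.73) = 3.6508%
R_f = 7.96% − 0.73 × 3.6508% = 5.2949%
β_Talbot = ρ·σ_i/σ_m = 0.339 × 40.07 / 16.89 = 0.8042
E(R_Talbot) = R_f + β × MRP = 5.2949% + 0.8042 × 3.6508% = 8.23%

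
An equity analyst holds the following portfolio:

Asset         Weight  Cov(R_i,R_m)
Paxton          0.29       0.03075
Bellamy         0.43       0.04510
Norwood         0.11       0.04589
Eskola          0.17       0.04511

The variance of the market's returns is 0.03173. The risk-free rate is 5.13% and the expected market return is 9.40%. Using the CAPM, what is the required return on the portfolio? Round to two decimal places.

β_Paxton = 0.03075 / 0.03173 = 0.9691
β_Bellamy = 0.04510 / 0.03173 = 1.4214
β_Norwood = 0.04589 / 0.03173 = 1.4463
β_Eskola = 0.04511 / 0.03173 = 1.4217
β_P = Σ w_i β_i = 0.29×0.9691 + 0.43×1.4214 + 0.11×1.4463 + 0.17×1.4217 = 1.2930
MRP = 9.40% − 5.13% = 4.27%
E(R_P) = R_f + β_P × MRP = 5.13% + 1.2930 × 4.27% = 10.65%

10.65%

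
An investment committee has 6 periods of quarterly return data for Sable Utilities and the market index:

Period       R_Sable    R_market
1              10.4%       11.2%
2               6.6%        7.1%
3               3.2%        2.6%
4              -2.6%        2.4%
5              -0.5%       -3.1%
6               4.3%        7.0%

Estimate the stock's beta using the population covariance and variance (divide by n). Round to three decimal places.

Mean R_i = (10.4 + 6.6 + 3.2 − 2.6 − 0.5 + 4.3) / 6 = 3.5667%
Mean R_m = (11.2 + 7.1 + 2.6 + 2.4 − 3.1 + 7.0) / 6 = 4.5333%
Σ(R_i − R̄_i)(R_m − R̄_m) = 100.0567  ⇒  Cov = 100.0567 / 6 = 16.6761
Σ(R_m − R̄_m)² = 123.6733  ⇒  Var(R_m) = 123.6733 / 6 = 20.6122
β = Cov / Var(R_m) = 16.6761 / 20.6122 = 0.8090

0.809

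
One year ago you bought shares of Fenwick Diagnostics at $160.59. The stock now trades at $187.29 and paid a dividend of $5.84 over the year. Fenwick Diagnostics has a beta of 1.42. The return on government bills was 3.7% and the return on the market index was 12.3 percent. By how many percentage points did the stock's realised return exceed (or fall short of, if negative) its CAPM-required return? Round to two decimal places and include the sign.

Realised HPR = (P1 + D1 − P0) / P0 = (187.29 + 5.84 − 160.59) / 160.59 = 32.54 / 160.59 = 20.2628%
MRP = 12.3% − 3.7% = 8.60%
CAPM required = R_f + β·MRP = 3.7% + 1.42 × 8.6% = 15.9120%
α = realised − required = 20.2628% − 15.9120% = +4.35%

+4.35%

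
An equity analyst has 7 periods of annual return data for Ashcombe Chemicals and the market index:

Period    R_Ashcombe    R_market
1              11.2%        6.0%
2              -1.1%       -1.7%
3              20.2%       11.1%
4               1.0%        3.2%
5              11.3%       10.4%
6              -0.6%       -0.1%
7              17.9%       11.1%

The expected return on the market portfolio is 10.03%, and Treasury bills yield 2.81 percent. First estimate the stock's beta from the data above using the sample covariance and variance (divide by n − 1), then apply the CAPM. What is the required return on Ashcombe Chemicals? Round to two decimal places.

Mean R_i = (11.2 − 1.1 + 20.2 + 1.0 + 11.3 − 0.6 + 17.9) / 7 = 8.5571%
Mean R_m = (6.0 − 1.7 + 11.1 + 3.2 + 10.4 − 0.1 + 11.1) / 7 = 5.7143%
Σ(R_i − R̄_i)(R_m − R̄_m) = 270.4743  ⇒  Cov = 270.4743 / 6 = 45.0791
Σ(R_m − R̄_m)² = 175.1486  ⇒  Var(R_m) = 175.1486 / 6 = 29.1914
β = Cov / Var(R_m) = 45.0791 / 29.1914 = 1.5443
MRP = 10.03% − 2.81% = 7.22%
E(R) = R_f + β × MRP = 2.81% + 1.5443 × 7.22% = 13.96%

13.96%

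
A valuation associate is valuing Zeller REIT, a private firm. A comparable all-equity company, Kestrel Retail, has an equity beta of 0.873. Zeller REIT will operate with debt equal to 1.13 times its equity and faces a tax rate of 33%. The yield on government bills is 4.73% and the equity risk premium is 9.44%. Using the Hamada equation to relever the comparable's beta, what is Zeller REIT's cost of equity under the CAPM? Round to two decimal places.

β_L = β_U × [1 + (1 − t)(D/E)] = 0.873 × [1 + (1 − 0.33) × 1.13]
    = 0.873 × [1 + 0.67 × 1.13] = 0.873 × 1.7571 = 1.5339
E(R) = R_f + β_L × MRP = 4.73% + 1.5339 × 9.44% = 19.21%

19.21%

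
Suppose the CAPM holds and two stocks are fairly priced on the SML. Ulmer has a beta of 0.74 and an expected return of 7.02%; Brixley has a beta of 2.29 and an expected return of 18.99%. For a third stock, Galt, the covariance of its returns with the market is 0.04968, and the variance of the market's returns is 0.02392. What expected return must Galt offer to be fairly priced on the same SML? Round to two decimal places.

17.34%

MRP = (18.99% − 7.02%) / (2.29 − 0.74) = 7.7226%
R_f = 7.02% − 0.74 × 7.7226% = 1.3053%
β_Galt = Cov / Var(R_m) = 0.04968 / 0.02392 = 2.0769
E(R_Galt) = R_f + β × MRP = 1.3053% + 2.0769 × 7.7226% = 17.34%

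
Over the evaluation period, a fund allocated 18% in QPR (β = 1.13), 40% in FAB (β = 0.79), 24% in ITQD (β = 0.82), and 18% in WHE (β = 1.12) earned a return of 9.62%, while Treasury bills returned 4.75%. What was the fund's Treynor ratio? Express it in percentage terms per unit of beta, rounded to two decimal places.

β_P = 0.18×1.13 + 0.40×0.79 + 0.24×0.82 + 0.18×1.12 = 0.9178
Treynor = (R_P − R_f) / β_P = (9.62% − 4.75%) / 0.9178 = 4.87% / 0.9178 = 5.31%

5.31%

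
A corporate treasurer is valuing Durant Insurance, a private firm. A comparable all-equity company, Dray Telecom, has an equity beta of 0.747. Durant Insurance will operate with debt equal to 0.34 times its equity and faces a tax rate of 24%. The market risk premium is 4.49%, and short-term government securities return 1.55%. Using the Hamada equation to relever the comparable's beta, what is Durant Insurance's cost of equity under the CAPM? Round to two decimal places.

β_L = β_U × [1 + (1 − t)(D/E)] = 0.747 × [1 + (1 − 0.24) × 0.34]
    = 0.747 × [1 + 0.76 × 0.34] = 0.747 × 1.2584 = 0.9400
E(R) = R_f + β_L × MRP = 1.55% + 0.9400 × 4.49% = 5.77%

5.77%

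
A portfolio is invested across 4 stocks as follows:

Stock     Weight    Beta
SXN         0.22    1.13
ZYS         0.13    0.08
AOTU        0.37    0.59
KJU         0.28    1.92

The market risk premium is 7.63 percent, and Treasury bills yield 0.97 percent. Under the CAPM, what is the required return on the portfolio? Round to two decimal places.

β_P = Σ w_i β_i = 0.22×1.13 + 0.13×0.08 + 0.37×0.59 + 0.28×1.92 = 1.0149
E(R_P) = R_f + β_P × MRP = 0.97% + 1.0149 × 7.63% = 8.71%

8.71%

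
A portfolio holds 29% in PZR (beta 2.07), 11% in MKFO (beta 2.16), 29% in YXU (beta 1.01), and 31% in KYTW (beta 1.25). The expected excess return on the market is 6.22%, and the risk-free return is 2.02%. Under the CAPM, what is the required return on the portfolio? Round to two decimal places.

11.46%

β_P = Σ w_i β_i = 0.29×2.07 + 0.11×2.16 + 0.29×1.01 + 0.31×1.25 = 1.5183
E(R_P) = R_f + β_P × MRP = 2.02% + 1.5183 × 6.22% = 11.46%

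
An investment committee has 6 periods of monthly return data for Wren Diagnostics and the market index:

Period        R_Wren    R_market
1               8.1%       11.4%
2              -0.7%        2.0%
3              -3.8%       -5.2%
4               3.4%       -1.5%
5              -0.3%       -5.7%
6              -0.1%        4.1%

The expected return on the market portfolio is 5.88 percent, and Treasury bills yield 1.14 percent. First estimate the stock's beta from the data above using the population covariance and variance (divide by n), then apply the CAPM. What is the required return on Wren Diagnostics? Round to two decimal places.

Mean R_i = (8.1 − 0.7 − 3.8 + 3.4 − 0.3 − 0.1) / 6 = 1.1000%
Mean R_m = (11.4 + 2.0 − 5.2 − 1.5 − 5.7 + 4.1) / 6 = 0.8500%
Σ(R_i − R̄_i)(R_m − R̄_m) = 101.2900  ⇒  Cov = 101.2900 / 6 = 16.8817
Σ(R_m − R̄_m)² = 208.2150  ⇒  Var(R_m) = 208.2150 / 6 = 34.7025
β = Cov / Var(R_m) = 16.8817 / 34.7025 = 0.4865
MRP = 5.88% − 1.14% = 4.74%
E(R) = R_f + β × MRP = 1.14% + 0.4865 × 4.74% = 3.45%

3.45%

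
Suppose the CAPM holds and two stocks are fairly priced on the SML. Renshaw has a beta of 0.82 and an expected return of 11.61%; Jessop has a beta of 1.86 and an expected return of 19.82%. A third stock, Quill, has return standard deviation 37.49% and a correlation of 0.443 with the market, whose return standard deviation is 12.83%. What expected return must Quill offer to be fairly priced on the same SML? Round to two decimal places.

15.36%

MRP = (19.82% − 11.61%) / (1.86 − 0.82) = 7.8942%
R_f = 11.61% − 0.82 × 7.8942% = 5.1368%
β_Quill = ρ·σ_i/σ_m = 0.443 × 37.49 / 12.83 = 1.2945
E(R_Quill) = R_f + β × MRP = 5.1368% + 1.2945 × 7.8942% = 15.36%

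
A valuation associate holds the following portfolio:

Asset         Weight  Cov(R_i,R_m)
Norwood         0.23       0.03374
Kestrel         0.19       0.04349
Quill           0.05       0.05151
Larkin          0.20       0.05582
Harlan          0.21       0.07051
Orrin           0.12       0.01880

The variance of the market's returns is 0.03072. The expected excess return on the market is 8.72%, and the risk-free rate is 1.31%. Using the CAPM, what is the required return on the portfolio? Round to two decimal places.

14.60%

β_Norwood = 0.03374 / 0.03072 = 1.0983
β_Kestrel = 0.04349 / 0.03072 = 1.4157
β_Quill = 0.05151 / 0.03072 = 1.6768
β_Larkin = 0.05582 / 0.03072 = 1.8171
β_Harlan = 0.07051 / 0.03072 = 2.2952
β_Orrin = 0.01880 / 0.03072 = 0.6120
β_P = Σ w_i β_i = 0.23×1.0983 + 0.19×1.4157 + 0.05×1.6768 + 0.20×1.8171 + 0.21×2.2952 + 0.12×0.6120 = 1.5243
E(R_P) = R_f + β_P × MRP = 1.31% + 1.5243 × 8.72% = 14.60%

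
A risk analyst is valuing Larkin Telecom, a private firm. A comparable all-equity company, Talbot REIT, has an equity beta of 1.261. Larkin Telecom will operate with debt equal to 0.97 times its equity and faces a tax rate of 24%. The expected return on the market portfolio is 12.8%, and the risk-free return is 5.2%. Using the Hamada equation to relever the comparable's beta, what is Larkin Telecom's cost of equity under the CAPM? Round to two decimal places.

21.85%

β_L = β_U × [1 + (1 − t)(D/E)] = 1.261 × [1 + (1 − 0.24) × 0.97]
    = 1.261 × [1 + 0.76 × 0.97] = 1.261 × 1.7372 = 2.1906
MRP = 12.8% − 5.2% = 7.60%
E(R) = R_f + β_L × MRP = 5.2% + 2.1906 × 7.6% = 21.85%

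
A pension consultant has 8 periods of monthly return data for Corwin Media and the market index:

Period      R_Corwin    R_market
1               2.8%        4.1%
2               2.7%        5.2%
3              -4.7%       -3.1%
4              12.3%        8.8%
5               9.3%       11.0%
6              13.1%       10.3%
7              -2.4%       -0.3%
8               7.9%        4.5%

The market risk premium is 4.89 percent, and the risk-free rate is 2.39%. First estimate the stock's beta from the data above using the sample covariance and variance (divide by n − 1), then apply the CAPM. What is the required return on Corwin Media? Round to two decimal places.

Mean R_i = (2.8 + 2.7 − 4.7 + 12.3 + 9.3 + 13.1 − 2.4 + 7.9) / 8 = 5.1250%
Mean R_m = (4.1 + 5.2 − 3.1 + 8.8 + 11.0 + 10.3 − 0.3 + 4.5) / 8 = 5.0625%
Σ(R_i − R̄_i)(R_m − R̄_m) = 214.2675  ⇒  Cov = 214.2675 / 7 = 30.6096
Σ(R_m − R̄_m)² = 173.2988  ⇒  Var(R_m) = 173.2988 / 7 = 24.7570
β = Cov / Var(R_m) = 30.6096 / 24.7570 = 1.2364
E(R) = R_f + β × MRP = 2.39% + 1.2364 × 4.89% = 8.44%

8.44%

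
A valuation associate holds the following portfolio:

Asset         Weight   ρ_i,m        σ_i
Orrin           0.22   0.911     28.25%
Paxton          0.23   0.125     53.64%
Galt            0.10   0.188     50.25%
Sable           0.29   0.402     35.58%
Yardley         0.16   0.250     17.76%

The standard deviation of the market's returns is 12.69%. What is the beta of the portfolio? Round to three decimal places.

β_Orrin = 0.911 × 28.25% / 12.69% = 2.0280
β_Paxton = 0.125 × 53.64% / 12.69% = 0.5284
β_Galt = 0.188 × 50.25% / 12.69% = 0.7444
β_Sable = 0.402 × 35.58% / 12.69% = 1.1271
β_Yardley = 0.250 × 17.76% / 12.69% = 0.3499
β_P = Σ w_i β_i = 0.22×2.0280 + 0.23×0.5284 + 0.10×0.7444 + 0.29×1.1271 + 0.16×0.3499 = 1.0250

1.025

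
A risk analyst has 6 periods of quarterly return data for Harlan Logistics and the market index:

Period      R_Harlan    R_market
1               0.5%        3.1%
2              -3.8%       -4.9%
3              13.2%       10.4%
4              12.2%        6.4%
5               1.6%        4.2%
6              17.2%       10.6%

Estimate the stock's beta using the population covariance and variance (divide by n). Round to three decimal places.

1.344

Mean R_i = (0.5 − 3.8 + 13.2 + 12.2 + 1.6 + 17.2) / 6 = 6.8167%
Mean R_m = (3.1 − 4.9 + 10.4 + 6.4 + 4.2 + 10.6) / 6 = 4.9667%
Σ(R_i − R̄_i)(R_m − R̄_m) = 221.4333  ⇒  Cov = 221.4333 / 6 = 36.9056
Σ(R_m − R̄_m)² = 164.7333  ⇒  Var(R_m) = 164.7333 / 6 = 27.4556
β = Cov / Var(R_m) = 36.9056 / 27.4556 = 1.3442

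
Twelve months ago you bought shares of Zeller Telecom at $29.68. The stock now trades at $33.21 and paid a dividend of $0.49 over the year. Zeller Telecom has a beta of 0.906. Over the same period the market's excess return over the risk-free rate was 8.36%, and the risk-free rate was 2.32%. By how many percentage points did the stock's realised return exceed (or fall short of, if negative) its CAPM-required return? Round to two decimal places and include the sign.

+3.65%

Realised HPR = (P1 + D1 − P0) / P0 = (33.21 + 0.49 − 29.68) / 29.68 = 4.02 / 29.68 = 13.5445%
CAPM required = R_f + β·MRP = 2.32% + 0.906 × 8.36% = 9.89416%
α = realised − required = 13.5445% − 9.89416% = +3.65%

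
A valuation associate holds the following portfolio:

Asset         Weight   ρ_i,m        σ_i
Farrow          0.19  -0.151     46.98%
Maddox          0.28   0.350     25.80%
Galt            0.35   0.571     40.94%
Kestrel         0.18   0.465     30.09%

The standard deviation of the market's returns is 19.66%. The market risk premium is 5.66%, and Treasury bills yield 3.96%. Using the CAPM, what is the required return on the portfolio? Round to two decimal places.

β_Farrow = -0.151 × 46.98% / 19.66% = -0.3608
β_Maddox = 0.350 × 25.80% / 19.66% = 0.4593
β_Galt = 0.571 × 40.94% / 19.66% = 1.1891
β_Kestrel = 0.465 × 30.09% / 19.66% = 0.7117
β_P = Σ w_i β_i = 0.19×-0.3608 + 0.28×0.4593 + 0.35×1.1891 + 0.18×0.7117 = 0.6043
E(R_P) = R_f + β_P × MRP = 3.96% + 0.6043 × 5.66% = 7.38%

7.38%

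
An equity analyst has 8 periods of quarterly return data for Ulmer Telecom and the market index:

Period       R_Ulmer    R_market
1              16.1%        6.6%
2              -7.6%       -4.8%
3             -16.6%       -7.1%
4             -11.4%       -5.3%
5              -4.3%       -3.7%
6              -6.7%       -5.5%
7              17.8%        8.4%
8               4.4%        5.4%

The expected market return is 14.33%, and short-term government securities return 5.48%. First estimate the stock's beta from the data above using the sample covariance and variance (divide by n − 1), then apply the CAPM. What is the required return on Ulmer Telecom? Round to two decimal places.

Mean R_i = (16.1 − 7.6 − 16.6 − 11.4 − 4.3 − 6.7 + 17.8 + 4.4) / 8 = -1.0375%
Mean R_m = (6.6 − 4.8 − 7.1 − 5.3 − 3.7 − 5.5 + 8.4 + 5.4) / 8 = -0.7500%
Σ(R_i − R̄_i)(R_m − R̄_m) = 540.8350  ⇒  Cov = 540.8350 / 7 = 77.2621
Σ(R_m − R̄_m)² = 284.2600  ⇒  Var(R_m) = 284.2600 / 7 = 40.6086
β = Cov / Var(R_m) = 77.2621 / 40.6086 = 1.9026
MRP = 14.33% − 5.48% = 8.85%
E(R) = R_f + β × MRP = 5.48% + 1.9026 × 8.85% = 22.32%

22.32%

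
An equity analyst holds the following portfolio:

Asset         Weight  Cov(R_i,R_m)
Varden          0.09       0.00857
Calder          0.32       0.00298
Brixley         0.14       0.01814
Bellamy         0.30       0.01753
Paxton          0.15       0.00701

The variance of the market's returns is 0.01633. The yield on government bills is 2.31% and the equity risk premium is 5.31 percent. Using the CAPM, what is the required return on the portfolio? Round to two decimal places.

5.75%

β_Varden = 0.00857 / 0.01633 = 0.5248
β_Calder = 0.00298 / 0.01633 = 0.1825
β_Brixley = 0.01814 / 0.01633 = 1.1108
β_Bellamy = 0.01753 / 0.01633 = 1.0735
β_Paxton = 0.00701 / 0.01633 = 0.4293
β_P = Σ w_i β_i = 0.09×0.5248 + 0.32×0.1825 + 0.14×1.1108 + 0.30×1.0735 + 0.15×0.4293 = 0.6476
E(R_P) = R_f + β_P × MRP = 2.31% + 0.6476 × 5.31% = 5.75%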